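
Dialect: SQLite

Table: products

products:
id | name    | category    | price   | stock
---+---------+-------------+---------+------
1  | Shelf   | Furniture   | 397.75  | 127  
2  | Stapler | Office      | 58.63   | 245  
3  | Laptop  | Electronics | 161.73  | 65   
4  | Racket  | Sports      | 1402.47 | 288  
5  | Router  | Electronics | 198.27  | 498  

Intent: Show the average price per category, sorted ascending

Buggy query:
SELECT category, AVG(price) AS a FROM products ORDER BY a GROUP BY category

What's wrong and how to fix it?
Bug: ORDER BY appears before GROUP BY; SQL clause order requires GROUP BY first

Fix: Reorder: SELECT … FROM … GROUP BY … ORDER BY …

Corrected query:
SELECT category, AVG(price) AS a FROM products GROUP BY category ORDER BY a

Result:
category    | a      
------------+--------
Office      | 58.63  
Electronics | 180    
Furniture   | 397.75 
Sports      | 1402.47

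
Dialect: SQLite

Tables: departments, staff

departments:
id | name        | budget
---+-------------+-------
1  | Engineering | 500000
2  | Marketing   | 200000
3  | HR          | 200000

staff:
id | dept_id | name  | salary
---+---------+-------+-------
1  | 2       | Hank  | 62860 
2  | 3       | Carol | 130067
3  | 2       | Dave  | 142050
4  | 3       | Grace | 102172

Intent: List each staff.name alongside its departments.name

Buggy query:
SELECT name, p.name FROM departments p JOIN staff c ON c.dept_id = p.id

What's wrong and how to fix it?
Bug: 'name' exists in both joined tables, so the database can't tell which one is meant

Fix: Qualify the column with its table alias (c.name)

Corrected query:
SELECT c.name, p.name FROM departments p JOIN staff c ON c.dept_id = p.id

Result:
name  | name     
------+----------
Hank  | Marketing
Carol | HR       
Dave  | Marketing
Grace | HR       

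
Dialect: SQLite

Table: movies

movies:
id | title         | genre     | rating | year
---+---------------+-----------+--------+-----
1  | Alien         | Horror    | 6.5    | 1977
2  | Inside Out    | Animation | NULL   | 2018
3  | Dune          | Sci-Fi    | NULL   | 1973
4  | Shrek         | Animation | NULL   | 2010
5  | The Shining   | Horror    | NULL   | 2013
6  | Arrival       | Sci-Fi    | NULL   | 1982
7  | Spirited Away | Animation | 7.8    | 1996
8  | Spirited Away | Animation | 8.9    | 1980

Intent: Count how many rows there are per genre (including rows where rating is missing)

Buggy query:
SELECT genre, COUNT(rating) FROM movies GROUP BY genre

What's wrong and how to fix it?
Bug: COUNT(column) counts non-NULL values only; rows with NULL rating aren't counted

Fix: Replace COUNT(rating) with COUNT(*)

Corrected query:
SELECT genre, COUNT(*) FROM movies GROUP BY genre

Result:
genre     | COUNT(*)
----------+---------
Animation | 4       
Horror    | 2       
Sci-Fi    | 2       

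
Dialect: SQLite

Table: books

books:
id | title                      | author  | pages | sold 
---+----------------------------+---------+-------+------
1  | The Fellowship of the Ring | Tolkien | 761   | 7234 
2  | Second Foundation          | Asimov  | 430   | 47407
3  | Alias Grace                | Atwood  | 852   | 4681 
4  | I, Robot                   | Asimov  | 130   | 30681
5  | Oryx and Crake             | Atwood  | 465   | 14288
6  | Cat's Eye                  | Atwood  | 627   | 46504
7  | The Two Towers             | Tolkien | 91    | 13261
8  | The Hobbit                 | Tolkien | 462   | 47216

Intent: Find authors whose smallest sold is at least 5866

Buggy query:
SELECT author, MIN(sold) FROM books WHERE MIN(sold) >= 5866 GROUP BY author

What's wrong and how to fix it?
Bug: MIN() in WHERE is a misuse of aggregate

Fix: Use HAVING for the per-group MIN condition

Corrected query:
SELECT author, MIN(sold) FROM books GROUP BY author HAVING MIN(sold) >= 5866

Result:
author  | MIN(sold)
--------+----------
Asimov  | 30681    
Tolkien | 7234     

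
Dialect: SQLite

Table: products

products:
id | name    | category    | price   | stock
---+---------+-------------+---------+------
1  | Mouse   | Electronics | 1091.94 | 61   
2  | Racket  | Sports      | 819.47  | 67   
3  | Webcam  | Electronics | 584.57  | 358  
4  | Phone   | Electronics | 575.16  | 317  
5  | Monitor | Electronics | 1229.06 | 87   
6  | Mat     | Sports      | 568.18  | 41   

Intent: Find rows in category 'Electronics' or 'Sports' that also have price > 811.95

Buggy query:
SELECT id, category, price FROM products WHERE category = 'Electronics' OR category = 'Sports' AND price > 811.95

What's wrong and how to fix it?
Bug: Without parentheses, AND is evaluated before OR, so the price filter only applies to the 'Sports' branch

Fix: Add parentheses around the OR so the AND applies to both alternatives

Corrected query:
SELECT id, category, price FROM products WHERE (category = 'Electronics' OR category = 'Sports') AND price > 811.95

Result:
id | category    | price  
---+-------------+--------
1  | Electronics | 1091.94
2  | Sports      | 819.47 
5  | Electronics | 1229.06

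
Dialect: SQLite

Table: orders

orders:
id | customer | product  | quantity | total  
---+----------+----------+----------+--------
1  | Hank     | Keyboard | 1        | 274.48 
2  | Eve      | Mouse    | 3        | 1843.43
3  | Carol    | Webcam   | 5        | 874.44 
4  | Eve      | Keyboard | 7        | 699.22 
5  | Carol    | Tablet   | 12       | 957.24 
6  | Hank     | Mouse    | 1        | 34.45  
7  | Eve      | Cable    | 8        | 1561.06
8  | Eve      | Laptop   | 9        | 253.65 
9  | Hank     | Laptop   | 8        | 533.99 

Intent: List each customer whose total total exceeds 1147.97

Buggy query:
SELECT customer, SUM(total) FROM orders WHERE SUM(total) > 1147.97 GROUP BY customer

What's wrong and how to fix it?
Bug: WHERE runs before GROUP BY, so aggregates aren't available there

Fix: Move the aggregate condition to a HAVING clause

Corrected query:
SELECT customer, SUM(total) FROM orders GROUP BY customer HAVING SUM(total) > 1147.97

Result:
customer | SUM(total)
---------+-----------
Carol    | 1831.68   
Eve      | 4357.36   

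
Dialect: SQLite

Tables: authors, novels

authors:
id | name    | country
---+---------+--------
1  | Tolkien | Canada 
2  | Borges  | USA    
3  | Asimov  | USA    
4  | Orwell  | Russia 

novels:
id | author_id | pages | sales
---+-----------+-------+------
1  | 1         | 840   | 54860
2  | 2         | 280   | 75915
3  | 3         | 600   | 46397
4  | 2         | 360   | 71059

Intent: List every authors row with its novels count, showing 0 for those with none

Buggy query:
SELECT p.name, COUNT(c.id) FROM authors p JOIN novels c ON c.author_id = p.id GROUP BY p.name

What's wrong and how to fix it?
Bug: INNER JOIN drops authors rows that have no matching novels rows

Fix: Switch to LEFT JOIN to retain unmatched parent rows

Corrected query:
SELECT p.name, COUNT(c.id) FROM authors p LEFT JOIN novels c ON c.author_id = p.id GROUP BY p.name

Result:
name    | COUNT(c.id)
--------+------------
Asimov  | 1          
Borges  | 2          
Orwell  | 0          
Tolkien | 1          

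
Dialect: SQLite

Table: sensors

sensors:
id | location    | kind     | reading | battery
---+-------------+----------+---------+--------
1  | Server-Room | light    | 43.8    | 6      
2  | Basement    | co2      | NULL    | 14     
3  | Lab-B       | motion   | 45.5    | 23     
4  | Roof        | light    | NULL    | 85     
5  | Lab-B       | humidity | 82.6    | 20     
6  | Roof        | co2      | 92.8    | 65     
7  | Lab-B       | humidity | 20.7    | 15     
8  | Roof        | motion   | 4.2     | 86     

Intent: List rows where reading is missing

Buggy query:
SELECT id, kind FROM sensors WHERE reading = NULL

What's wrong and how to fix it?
Bug: '= NULL' is always unknown in SQL three-valued logic, so no rows match

Fix: Replace '= NULL' with 'IS NULL'

Corrected query:
SELECT id, kind FROM sensors WHERE reading IS NULL

Result:
id | kind 
---+------
2  | co2  
4  | light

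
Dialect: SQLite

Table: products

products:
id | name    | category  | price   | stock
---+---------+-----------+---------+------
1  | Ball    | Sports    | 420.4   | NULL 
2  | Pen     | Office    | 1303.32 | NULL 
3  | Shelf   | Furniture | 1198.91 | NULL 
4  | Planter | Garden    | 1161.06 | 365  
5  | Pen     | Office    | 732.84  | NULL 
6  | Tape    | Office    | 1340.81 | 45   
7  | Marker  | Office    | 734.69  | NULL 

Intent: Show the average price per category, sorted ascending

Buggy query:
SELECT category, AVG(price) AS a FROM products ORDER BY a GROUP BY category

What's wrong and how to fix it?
Bug: ORDER BY appears before GROUP BY; SQL clause order requires GROUP BY first

Fix: Move ORDER BY to the end, after GROUP BY

Corrected query:
SELECT category, AVG(price) AS a FROM products GROUP BY category ORDER BY a

Result:
category  | a       
----------+---------
Sports    | 420.4   
Office    | 1027.915
Garden    | 1161.06 
Furniture | 1198.91 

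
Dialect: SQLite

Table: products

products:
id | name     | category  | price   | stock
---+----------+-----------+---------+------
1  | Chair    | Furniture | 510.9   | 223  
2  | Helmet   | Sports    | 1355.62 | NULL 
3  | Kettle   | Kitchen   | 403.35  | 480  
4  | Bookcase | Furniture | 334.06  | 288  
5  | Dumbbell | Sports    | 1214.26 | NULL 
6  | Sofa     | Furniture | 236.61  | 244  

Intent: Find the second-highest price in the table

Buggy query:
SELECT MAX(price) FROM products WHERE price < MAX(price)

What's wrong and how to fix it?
Bug: MAX(price) on the right of the comparison is an aggregate-in-WHERE error

Fix: Put the inner MAX in a scalar subquery

Corrected query:
SELECT MAX(price) FROM products WHERE price < (SELECT MAX(price) FROM products)

Result:
MAX(price)
----------
1214.26   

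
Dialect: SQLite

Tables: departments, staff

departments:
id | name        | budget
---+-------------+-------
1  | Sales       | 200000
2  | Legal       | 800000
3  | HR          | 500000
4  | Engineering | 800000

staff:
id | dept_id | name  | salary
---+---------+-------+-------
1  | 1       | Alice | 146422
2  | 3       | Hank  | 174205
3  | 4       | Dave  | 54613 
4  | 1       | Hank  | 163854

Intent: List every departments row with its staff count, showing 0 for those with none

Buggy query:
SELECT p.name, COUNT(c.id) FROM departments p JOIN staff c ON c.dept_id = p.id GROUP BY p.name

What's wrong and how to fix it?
Bug: INNER JOIN drops departments rows that have no matching staff rows

Fix: Use LEFT JOIN so parents without children still appear (COUNT(c.id) gives 0)

Corrected query:
SELECT p.name, COUNT(c.id) FROM departments p LEFT JOIN staff c ON c.dept_id = p.id GROUP BY p.name

Result:
name        | COUNT(c.id)
------------+------------
Engineering | 1          
HR          | 1          
Legal       | 0          
Sales       | 2          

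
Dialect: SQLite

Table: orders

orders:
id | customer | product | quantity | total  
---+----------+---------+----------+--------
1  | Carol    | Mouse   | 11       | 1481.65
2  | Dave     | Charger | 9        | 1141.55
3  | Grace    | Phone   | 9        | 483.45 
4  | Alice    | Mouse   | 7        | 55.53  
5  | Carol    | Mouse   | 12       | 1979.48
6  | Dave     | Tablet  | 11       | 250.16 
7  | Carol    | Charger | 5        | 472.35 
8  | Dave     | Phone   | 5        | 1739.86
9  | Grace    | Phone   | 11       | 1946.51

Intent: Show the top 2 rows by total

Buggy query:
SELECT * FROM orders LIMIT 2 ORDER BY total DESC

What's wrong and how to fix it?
Bug: LIMIT must come after ORDER BY

Fix: Swap the clauses: ORDER BY first, then LIMIT

Corrected query:
SELECT * FROM orders ORDER BY total DESC LIMIT 2

Result:
id | customer | product | quantity | total  
---+----------+---------+----------+--------
5  | Carol    | Mouse   | 12       | 1979.48
9  | Grace    | Phone   | 11       | 1946.51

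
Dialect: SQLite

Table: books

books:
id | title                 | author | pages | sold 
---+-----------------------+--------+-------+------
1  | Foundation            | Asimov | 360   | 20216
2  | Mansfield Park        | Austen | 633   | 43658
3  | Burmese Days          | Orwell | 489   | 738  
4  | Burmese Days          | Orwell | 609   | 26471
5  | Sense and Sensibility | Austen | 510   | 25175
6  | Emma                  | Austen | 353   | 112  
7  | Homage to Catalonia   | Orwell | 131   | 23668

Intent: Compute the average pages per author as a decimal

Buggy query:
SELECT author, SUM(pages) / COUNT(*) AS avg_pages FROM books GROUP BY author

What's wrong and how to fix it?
Bug: SUM(pages) and COUNT(*) are both integers; the division truncates the fractional part

Fix: Cast one side to REAL so the division keeps the fractional part

Corrected query:
SELECT author, SUM(pages) * 1.0 / COUNT(*) AS avg_pages FROM books GROUP BY author

Result:
author | avg_pages 
-------+-----------
Asimov | 360       
Austen | 498.666667
Orwell | 409.666667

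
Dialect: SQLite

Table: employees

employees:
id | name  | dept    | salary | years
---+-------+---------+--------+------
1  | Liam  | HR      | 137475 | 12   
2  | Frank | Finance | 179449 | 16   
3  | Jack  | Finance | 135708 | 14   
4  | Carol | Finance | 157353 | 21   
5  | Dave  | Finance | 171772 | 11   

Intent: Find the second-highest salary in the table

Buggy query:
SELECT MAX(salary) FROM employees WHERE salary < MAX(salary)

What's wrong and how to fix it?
Bug: The inner MAX is an aggregate inside WHERE, which is not allowed

Fix: Compute the overall MAX in a subquery, then take MAX of rows below it

Corrected query:
SELECT MAX(salary) FROM employees WHERE salary < (SELECT MAX(salary) FROM employees)

Result:
MAX(salary)
-----------
171772     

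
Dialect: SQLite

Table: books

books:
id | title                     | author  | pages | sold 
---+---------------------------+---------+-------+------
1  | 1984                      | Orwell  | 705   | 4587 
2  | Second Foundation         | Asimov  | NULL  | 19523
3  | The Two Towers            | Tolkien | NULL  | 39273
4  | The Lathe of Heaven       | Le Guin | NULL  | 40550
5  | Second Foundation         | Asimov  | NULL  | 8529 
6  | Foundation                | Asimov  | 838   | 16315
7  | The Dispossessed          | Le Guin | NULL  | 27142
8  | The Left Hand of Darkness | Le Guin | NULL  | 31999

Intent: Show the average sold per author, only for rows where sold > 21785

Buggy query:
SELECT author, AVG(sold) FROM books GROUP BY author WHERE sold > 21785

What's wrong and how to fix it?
Bug: Row-level WHERE must come before GROUP BY in the clause order

Fix: Move the WHERE clause before GROUP BY

Corrected query:
SELECT author, AVG(sold) FROM books WHERE sold > 21785 GROUP BY author

Result:
author  | AVG(sold)   
--------+-------------
Le Guin | 33230.333333
Tolkien | 39273       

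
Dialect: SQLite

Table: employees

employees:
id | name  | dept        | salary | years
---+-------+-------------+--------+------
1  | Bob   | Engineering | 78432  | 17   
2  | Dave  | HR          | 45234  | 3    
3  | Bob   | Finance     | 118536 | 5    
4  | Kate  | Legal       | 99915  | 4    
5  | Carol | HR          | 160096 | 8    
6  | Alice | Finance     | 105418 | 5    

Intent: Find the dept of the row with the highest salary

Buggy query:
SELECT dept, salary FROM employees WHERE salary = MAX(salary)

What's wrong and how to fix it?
Bug: MAX(salary) is an aggregate and cannot be used directly in WHERE

Fix: Wrap MAX in a scalar subquery so WHERE compares against a single value

Corrected query:
SELECT dept, salary FROM employees WHERE salary = (SELECT MAX(salary) FROM employees)

Result:
dept | salary
-----+-------
HR   | 160096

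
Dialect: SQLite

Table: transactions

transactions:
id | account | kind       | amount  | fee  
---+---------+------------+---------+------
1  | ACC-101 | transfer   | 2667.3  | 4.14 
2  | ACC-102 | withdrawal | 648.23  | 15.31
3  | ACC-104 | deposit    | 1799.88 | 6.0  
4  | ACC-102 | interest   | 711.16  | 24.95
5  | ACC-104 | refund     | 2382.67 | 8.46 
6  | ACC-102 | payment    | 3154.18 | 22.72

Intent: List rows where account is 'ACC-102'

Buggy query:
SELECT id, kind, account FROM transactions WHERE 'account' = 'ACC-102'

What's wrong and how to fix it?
Bug: Single quotes denote string literals in SQL; the column name is being compared as a constant string

Fix: Reference the column as account without single quotes

Corrected query:
SELECT id, kind, account FROM transactions WHERE account = 'ACC-102'

Result:
id | kind       | account
---+------------+--------
2  | withdrawal | ACC-102
4  | interest   | ACC-102
6  | payment    | ACC-102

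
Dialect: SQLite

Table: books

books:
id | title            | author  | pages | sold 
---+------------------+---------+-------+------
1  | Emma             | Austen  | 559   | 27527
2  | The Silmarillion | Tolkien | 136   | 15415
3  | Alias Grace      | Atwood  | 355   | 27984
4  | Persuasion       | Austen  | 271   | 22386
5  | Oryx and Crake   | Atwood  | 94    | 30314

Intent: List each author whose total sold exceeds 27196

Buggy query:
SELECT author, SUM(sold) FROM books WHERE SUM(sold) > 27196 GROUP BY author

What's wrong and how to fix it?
Bug: WHERE runs before GROUP BY, so aggregates aren't available there

Fix: Use HAVING (which filters groups after aggregation) instead of WHERE

Corrected query:
SELECT author, SUM(sold) FROM books GROUP BY author HAVING SUM(sold) > 27196

Result:
author | SUM(sold)
-------+----------
Atwood | 58298    
Austen | 49913    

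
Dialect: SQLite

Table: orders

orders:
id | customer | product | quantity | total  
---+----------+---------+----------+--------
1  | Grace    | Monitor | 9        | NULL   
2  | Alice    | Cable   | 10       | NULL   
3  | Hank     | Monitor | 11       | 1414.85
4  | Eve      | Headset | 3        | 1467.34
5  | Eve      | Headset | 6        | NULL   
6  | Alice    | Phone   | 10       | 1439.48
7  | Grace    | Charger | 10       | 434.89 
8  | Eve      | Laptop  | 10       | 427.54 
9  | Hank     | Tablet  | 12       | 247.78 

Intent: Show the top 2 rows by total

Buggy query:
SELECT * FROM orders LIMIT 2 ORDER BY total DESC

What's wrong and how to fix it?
Bug: LIMIT must come after ORDER BY

Fix: Sort with ORDER BY, then apply LIMIT

Corrected query:
SELECT * FROM orders ORDER BY total DESC LIMIT 2

Result:
id | customer | product | quantity | total  
---+----------+---------+----------+--------
4  | Eve      | Headset | 3        | 1467.34
6  | Alice    | Phone   | 10       | 1439.48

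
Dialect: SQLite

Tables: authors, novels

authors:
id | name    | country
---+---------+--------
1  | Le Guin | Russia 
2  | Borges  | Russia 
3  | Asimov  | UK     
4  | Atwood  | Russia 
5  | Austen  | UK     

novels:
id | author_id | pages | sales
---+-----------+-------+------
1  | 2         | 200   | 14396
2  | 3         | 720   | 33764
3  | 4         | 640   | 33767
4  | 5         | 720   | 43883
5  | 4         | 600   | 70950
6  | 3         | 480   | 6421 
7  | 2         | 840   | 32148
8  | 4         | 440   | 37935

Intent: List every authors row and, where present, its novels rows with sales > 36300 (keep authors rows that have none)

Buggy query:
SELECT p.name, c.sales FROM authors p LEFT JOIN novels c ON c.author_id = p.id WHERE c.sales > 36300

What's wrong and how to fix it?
Bug: A WHERE condition on the right-hand table after LEFT JOIN drops unmatched parents

Fix: Move the right-table condition into the ON clause so unmatched parents are kept

Corrected query:
SELECT p.name, c.sales FROM authors p LEFT JOIN novels c ON c.author_id = p.id AND c.sales > 36300

Result:
name    | sales
--------+------
Le Guin | NULL 
Borges  | NULL 
Asimov  | NULL 
Atwood  | 37935
Atwood  | 70950
Austen  | 43883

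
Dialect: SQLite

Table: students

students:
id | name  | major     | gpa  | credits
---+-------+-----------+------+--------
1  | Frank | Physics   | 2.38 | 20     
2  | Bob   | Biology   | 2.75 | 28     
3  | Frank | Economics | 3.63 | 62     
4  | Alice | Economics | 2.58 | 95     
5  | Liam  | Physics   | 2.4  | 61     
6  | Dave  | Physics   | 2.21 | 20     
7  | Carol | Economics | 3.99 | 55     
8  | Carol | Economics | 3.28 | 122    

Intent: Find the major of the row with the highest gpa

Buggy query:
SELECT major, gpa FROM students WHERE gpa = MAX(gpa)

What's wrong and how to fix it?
Bug: MAX(gpa) is an aggregate and cannot be used directly in WHERE

Fix: Wrap MAX in a scalar subquery so WHERE compares against a single value

Corrected query:
SELECT major, gpa FROM students WHERE gpa = (SELECT MAX(gpa) FROM students)

Result:
major     | gpa 
----------+-----
Economics | 3.99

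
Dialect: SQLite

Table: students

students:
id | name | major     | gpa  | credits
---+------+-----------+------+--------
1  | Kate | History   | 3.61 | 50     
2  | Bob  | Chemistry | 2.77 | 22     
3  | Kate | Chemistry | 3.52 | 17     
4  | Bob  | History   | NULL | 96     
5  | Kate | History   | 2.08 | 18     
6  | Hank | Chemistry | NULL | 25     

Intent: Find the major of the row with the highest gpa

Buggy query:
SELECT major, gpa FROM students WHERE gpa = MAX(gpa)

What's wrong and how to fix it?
Bug: MAX(gpa) is an aggregate and cannot be used directly in WHERE

Fix: Use a subquery: WHERE gpa = (SELECT MAX(gpa) FROM students)

Corrected query:
SELECT major, gpa FROM students WHERE gpa = (SELECT MAX(gpa) FROM students)

Result:
major   | gpa 
--------+-----
History | 3.61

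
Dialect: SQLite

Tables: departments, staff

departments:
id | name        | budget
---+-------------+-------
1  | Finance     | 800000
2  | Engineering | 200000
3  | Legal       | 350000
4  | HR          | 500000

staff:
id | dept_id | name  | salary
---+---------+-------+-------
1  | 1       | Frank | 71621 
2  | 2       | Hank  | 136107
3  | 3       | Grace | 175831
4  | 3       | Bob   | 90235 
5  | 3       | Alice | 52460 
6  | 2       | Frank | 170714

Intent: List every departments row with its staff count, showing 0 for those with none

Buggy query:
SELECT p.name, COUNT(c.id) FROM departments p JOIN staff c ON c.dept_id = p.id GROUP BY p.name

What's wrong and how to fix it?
Bug: An inner join excludes parents with zero children

Fix: Switch to LEFT JOIN to retain unmatched parent rows

Corrected query:
SELECT p.name, COUNT(c.id) FROM departments p LEFT JOIN staff c ON c.dept_id = p.id GROUP BY p.name

Result:
name        | COUNT(c.id)
------------+------------
Engineering | 2          
Finance     | 1          
HR          | 0          
Legal       | 3          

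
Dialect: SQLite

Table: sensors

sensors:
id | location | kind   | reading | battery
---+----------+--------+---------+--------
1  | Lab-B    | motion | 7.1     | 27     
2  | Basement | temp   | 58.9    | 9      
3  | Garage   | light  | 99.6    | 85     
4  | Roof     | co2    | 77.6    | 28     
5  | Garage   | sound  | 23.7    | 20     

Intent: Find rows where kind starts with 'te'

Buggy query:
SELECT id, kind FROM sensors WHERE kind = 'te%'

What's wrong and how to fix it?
Bug: Wildcards only work with LIKE; '=' treats '%' as a literal character

Fix: Replace '=' with LIKE so 'te%' is treated as a pattern

Corrected query:
SELECT id, kind FROM sensors WHERE kind LIKE 'te%'

Result:
id | kind
---+-----
2  | temp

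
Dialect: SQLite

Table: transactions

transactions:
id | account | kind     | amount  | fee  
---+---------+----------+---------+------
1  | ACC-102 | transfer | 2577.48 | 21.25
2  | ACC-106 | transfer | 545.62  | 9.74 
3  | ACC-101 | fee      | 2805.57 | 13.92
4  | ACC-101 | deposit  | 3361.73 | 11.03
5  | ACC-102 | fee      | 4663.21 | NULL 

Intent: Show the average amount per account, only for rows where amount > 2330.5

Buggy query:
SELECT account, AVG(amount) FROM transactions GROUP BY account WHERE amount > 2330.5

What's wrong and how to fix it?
Bug: WHERE cannot follow GROUP BY

Fix: Place WHERE between FROM and GROUP BY

Corrected query:
SELECT account, AVG(amount) FROM transactions WHERE amount > 2330.5 GROUP BY account

Result:
account | AVG(amount)
--------+------------
ACC-101 | 3083.65    
ACC-102 | 3620.345   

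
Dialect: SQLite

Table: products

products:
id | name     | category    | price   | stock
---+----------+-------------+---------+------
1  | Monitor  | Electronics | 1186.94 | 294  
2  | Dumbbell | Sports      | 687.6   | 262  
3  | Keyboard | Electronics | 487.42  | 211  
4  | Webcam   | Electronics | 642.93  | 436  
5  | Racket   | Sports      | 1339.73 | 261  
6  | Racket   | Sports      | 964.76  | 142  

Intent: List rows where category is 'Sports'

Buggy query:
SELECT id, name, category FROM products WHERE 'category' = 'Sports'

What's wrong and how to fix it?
Bug: Single quotes denote string literals in SQL; the column name is being compared as a constant string

Fix: Reference the column as category without single quotes

Corrected query:
SELECT id, name, category FROM products WHERE category = 'Sports'

Result:
id | name     | category
---+----------+---------
2  | Dumbbell | Sports  
5  | Racket   | Sports  
6  | Racket   | Sports  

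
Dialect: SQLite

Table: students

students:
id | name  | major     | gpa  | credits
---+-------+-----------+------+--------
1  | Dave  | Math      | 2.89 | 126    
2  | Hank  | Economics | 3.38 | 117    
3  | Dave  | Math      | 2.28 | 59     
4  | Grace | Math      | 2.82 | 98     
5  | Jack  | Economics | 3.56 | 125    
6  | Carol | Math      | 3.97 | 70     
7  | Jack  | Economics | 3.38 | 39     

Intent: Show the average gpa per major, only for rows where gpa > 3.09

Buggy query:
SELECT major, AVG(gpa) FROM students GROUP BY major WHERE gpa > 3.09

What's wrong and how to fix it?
Bug: WHERE cannot follow GROUP BY

Fix: Move the WHERE clause before GROUP BY

Corrected query:
SELECT major, AVG(gpa) FROM students WHERE gpa > 3.09 GROUP BY major

Result:
major     | AVG(gpa)
----------+---------
Economics | 3.44    
Math      | 3.97    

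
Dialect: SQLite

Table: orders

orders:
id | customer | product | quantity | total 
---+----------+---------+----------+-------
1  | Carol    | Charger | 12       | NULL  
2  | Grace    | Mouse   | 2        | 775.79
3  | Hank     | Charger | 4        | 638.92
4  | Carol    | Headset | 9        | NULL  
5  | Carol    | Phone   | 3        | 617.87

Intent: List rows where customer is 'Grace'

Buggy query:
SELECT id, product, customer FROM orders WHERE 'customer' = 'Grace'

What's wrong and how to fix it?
Bug: 'customer' in single quotes is a string literal, not the column; the comparison is literal-vs-literal and never true

Fix: Remove the quotes around the column name (or use double quotes for an identifier)

Corrected query:
SELECT id, product, customer FROM orders WHERE customer = 'Grace'

Result:
id | product | customer
---+---------+---------
2  | Mouse   | Grace   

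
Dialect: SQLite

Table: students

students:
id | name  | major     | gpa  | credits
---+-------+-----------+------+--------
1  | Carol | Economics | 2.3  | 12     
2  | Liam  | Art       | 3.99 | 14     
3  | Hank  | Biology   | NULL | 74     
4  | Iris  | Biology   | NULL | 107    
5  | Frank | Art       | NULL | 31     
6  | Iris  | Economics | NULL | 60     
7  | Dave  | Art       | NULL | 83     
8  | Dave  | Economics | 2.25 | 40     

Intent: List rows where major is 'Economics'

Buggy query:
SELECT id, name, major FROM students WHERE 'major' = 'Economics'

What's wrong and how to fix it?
Bug: 'major' in single quotes is a string literal, not the column; the comparison is literal-vs-literal and never true

Fix: Remove the quotes around the column name (or use double quotes for an identifier)

Corrected query:
SELECT id, name, major FROM students WHERE major = 'Economics'

Result:
id | name  | major    
---+-------+----------
1  | Carol | Economics
6  | Iris  | Economics
8  | Dave  | Economics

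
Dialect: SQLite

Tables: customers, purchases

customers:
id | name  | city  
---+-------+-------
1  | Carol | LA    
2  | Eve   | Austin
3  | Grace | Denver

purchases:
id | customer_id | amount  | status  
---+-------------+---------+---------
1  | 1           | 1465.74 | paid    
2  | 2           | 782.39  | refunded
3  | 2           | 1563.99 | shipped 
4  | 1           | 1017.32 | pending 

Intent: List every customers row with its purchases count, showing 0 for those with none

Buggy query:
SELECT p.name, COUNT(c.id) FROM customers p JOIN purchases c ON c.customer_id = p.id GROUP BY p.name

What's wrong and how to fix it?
Bug: An inner join excludes parents with zero children

Fix: Use LEFT JOIN so parents without children still appear (COUNT(c.id) gives 0)

Corrected query:
SELECT p.name, COUNT(c.id) FROM customers p LEFT JOIN purchases c ON c.customer_id = p.id GROUP BY p.name

Result:
name  | COUNT(c.id)
------+------------
Carol | 2          
Eve   | 2          
Grace | 0          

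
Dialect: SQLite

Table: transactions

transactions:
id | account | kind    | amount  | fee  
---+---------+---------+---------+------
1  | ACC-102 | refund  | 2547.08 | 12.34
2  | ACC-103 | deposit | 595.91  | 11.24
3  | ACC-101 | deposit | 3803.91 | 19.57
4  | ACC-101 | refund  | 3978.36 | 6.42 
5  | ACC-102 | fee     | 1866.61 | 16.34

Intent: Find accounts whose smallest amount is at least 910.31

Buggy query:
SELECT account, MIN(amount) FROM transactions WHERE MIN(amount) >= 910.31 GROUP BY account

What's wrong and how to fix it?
Bug: Aggregates like MIN are computed per group after WHERE runs

Fix: Replace WHERE with HAVING after the GROUP BY

Corrected query:
SELECT account, MIN(amount) FROM transactions GROUP BY account HAVING MIN(amount) >= 910.31

Result:
account | MIN(amount)
--------+------------
ACC-101 | 3803.91    
ACC-102 | 1866.61    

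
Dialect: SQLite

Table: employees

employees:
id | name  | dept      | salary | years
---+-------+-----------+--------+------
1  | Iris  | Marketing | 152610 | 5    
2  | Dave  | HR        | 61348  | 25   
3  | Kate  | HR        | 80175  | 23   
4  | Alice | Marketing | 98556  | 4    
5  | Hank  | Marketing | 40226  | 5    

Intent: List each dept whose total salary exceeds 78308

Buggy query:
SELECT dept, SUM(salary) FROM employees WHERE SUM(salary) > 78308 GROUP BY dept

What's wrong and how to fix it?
Bug: WHERE runs before GROUP BY, so aggregates aren't available there

Fix: Use HAVING (which filters groups after aggregation) instead of WHERE

Corrected query:
SELECT dept, SUM(salary) FROM employees GROUP BY dept HAVING SUM(salary) > 78308

Result:
dept      | SUM(salary)
----------+------------
HR        | 141523     
Marketing | 291392     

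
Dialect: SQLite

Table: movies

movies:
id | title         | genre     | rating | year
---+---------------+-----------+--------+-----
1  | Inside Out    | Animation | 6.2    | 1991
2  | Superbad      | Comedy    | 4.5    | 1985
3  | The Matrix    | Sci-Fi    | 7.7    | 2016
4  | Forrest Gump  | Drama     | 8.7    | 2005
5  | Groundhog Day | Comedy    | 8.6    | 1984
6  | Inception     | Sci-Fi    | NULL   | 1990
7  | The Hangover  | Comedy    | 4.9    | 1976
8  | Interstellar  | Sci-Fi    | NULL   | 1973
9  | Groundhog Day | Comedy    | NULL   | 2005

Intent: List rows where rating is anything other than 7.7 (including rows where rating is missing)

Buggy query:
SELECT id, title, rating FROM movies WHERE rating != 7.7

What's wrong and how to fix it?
Bug: 'rating != 7.7' is unknown when rating is NULL, so NULL rows are silently excluded

Fix: Handle NULL separately with IS NULL alongside the inequality

Corrected query:
SELECT id, title, rating FROM movies WHERE rating != 7.7 OR rating IS NULL

Result:
id | title         | rating
---+---------------+-------
1  | Inside Out    | 6.2   
2  | Superbad      | 4.5   
4  | Forrest Gump  | 8.7   
5  | Groundhog Day | 8.6   
6  | Inception     | NULL  
7  | The Hangover  | 4.9   
8  | Interstellar  | NULL  
9  | Groundhog Day | NULL  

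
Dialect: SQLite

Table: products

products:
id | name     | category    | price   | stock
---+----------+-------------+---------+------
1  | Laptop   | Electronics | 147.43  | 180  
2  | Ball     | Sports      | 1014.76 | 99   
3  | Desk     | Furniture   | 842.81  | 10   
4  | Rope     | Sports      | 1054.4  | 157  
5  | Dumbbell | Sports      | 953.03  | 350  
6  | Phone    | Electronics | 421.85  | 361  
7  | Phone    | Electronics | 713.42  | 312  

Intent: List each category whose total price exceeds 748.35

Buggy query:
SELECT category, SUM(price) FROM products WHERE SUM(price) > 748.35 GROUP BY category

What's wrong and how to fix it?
Bug: WHERE runs before GROUP BY, so aggregates aren't available there

Fix: Move the aggregate condition to a HAVING clause

Corrected query:
SELECT category, SUM(price) FROM products GROUP BY category HAVING SUM(price) > 748.35

Result:
category    | SUM(price)
------------+-----------
Electronics | 1282.7    
Furniture   | 842.81    
Sports      | 3022.19   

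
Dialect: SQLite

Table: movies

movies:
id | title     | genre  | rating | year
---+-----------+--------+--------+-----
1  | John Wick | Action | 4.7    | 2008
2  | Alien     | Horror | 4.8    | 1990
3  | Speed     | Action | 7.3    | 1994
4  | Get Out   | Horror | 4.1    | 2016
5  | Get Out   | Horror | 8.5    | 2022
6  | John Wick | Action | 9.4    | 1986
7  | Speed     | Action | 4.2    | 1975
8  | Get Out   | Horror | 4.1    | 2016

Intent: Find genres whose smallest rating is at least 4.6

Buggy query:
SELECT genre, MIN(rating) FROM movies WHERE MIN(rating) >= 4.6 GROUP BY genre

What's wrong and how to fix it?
Bug: MIN() in WHERE is a misuse of aggregate

Fix: Replace WHERE with HAVING after the GROUP BY

Corrected query:
SELECT genre, MIN(rating) FROM movies GROUP BY genre HAVING MIN(rating) >= 4.6

Result:
(no rows)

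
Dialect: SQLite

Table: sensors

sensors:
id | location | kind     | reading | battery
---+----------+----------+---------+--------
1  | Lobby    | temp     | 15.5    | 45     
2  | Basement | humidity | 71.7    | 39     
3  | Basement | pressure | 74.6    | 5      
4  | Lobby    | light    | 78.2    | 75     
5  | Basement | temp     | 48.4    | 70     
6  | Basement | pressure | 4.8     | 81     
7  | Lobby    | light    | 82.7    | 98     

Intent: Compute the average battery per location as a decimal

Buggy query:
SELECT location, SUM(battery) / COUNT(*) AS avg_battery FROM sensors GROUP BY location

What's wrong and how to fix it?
Bug: SUM(battery) and COUNT(*) are both integers; the division truncates the fractional part

Fix: Cast one side to REAL so the division keeps the fractional part

Corrected query:
SELECT location, SUM(battery) * 1.0 / COUNT(*) AS avg_battery FROM sensors GROUP BY location

Result:
location | avg_battery
---------+------------
Basement | 48.75      
Lobby    | 72.666667  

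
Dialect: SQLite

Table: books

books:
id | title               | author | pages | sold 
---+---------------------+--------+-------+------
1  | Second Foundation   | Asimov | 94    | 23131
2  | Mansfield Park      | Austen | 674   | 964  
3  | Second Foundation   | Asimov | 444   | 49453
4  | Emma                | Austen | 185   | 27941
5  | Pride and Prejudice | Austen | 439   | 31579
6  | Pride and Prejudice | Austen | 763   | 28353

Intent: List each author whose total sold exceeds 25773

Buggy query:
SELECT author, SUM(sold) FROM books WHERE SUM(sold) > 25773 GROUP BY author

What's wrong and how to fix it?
Bug: SUM(sold) is an aggregate, but WHERE filters rows before aggregation

Fix: Move the aggregate condition to a HAVING clause

Corrected query:
SELECT author, SUM(sold) FROM books GROUP BY author HAVING SUM(sold) > 25773

Result:
author | SUM(sold)
-------+----------
Asimov | 72584    
Austen | 88837    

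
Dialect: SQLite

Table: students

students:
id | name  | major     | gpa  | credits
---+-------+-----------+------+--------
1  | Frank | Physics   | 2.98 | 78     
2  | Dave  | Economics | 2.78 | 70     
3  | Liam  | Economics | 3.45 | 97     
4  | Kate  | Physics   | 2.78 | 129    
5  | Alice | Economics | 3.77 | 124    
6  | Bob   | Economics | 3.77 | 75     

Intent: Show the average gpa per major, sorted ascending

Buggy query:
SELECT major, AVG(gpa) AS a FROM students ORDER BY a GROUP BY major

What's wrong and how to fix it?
Bug: GROUP BY must precede ORDER BY

Fix: Reorder: SELECT … FROM … GROUP BY … ORDER BY …

Corrected query:
SELECT major, AVG(gpa) AS a FROM students GROUP BY major ORDER BY a

Result:
major     | a     
----------+-------
Physics   | 2.88  
Economics | 3.4425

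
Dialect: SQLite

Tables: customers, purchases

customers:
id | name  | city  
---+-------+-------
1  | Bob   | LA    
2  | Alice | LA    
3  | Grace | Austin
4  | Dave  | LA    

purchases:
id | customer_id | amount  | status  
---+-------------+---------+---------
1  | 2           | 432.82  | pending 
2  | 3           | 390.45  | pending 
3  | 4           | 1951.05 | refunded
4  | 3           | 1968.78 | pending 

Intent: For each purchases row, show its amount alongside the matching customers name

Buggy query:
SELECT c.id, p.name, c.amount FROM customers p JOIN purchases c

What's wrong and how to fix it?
Bug: JOIN with no ON clause produces a cartesian product; every purchases row pairs with every customers row

Fix: Specify the join condition linking the foreign key to the parent id

Corrected query:
SELECT c.id, p.name, c.amount FROM customers p JOIN purchases c ON c.customer_id = p.id

Result:
id | name  | amount 
---+-------+--------
1  | Alice | 432.82 
2  | Grace | 390.45 
3  | Dave  | 1951.05
4  | Grace | 1968.78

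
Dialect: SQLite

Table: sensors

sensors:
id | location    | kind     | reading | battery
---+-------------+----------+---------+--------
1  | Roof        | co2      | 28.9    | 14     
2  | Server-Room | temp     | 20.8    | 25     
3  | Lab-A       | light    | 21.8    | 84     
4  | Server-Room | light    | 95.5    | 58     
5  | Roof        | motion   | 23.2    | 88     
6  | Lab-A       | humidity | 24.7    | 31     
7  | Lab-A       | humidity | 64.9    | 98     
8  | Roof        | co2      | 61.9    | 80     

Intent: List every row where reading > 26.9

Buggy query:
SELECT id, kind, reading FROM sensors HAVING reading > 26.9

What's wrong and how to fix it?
Bug: This is a non-aggregate query (no GROUP BY, no aggregates), so in SQLite the HAVING clause is invalid here; a row-level condition belongs in WHERE

Fix: Use WHERE for row-level filtering

Corrected query:
SELECT id, kind, reading FROM sensors WHERE reading > 26.9

Result:
id | kind     | reading
---+----------+--------
1  | co2      | 28.9   
4  | light    | 95.5   
7  | humidity | 64.9   
8  | co2      | 61.9   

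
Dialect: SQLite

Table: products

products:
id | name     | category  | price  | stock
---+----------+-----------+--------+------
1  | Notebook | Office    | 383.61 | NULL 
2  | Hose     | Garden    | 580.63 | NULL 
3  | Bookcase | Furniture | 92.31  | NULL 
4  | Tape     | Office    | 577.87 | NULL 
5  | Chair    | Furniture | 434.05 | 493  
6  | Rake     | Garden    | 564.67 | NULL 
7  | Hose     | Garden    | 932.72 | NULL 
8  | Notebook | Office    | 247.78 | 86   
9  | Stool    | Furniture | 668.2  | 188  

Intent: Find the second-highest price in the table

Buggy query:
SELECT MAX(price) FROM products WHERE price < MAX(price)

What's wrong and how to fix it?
Bug: The inner MAX is an aggregate inside WHERE, which is not allowed

Fix: Compute the overall MAX in a subquery, then take MAX of rows below it

Corrected query:
SELECT MAX(price) FROM products WHERE price < (SELECT MAX(price) FROM products)

Result:
MAX(price)
----------
668.2     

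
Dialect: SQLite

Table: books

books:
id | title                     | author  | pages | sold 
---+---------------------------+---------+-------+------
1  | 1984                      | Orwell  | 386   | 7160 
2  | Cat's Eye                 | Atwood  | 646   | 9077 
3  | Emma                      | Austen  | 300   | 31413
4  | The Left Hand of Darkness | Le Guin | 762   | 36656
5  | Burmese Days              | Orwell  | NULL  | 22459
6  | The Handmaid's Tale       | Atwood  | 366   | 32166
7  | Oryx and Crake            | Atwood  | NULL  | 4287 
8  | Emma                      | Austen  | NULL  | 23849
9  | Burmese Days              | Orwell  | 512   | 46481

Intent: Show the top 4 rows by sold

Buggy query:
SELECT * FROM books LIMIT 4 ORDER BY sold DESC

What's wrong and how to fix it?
Bug: ORDER BY cannot follow LIMIT; LIMIT is the final clause

Fix: Swap the clauses: ORDER BY first, then LIMIT

Corrected query:
SELECT * FROM books ORDER BY sold DESC LIMIT 4

Result:
id | title                     | author  | pages | sold 
---+---------------------------+---------+-------+------
9  | Burmese Days              | Orwell  | 512   | 46481
4  | The Left Hand of Darkness | Le Guin | 762   | 36656
6  | The Handmaid's Tale       | Atwood  | 366   | 32166
3  | Emma                      | Austen  | 300   | 31413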